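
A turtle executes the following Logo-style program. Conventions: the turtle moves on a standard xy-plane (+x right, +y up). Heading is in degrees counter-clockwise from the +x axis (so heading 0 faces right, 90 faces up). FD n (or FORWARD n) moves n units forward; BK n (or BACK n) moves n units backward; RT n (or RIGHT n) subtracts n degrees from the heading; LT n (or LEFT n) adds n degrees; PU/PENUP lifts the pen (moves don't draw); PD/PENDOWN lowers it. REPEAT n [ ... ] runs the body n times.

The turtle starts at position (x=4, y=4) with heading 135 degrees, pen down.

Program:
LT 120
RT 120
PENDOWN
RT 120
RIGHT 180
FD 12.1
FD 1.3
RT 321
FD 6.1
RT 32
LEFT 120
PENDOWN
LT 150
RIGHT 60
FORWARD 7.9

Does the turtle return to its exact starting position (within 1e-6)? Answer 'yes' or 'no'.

Answer: no

Derivation:
Executing turtle program step by step:
Start: pos=(4,4), heading=135, pen down
LT 120: heading 135 -> 255
RT 120: heading 255 -> 135
PD: pen down
RT 120: heading 135 -> 15
RT 180: heading 15 -> 195
FD 12.1: (4,4) -> (-7.688,0.868) [heading=195, draw]
FD 1.3: (-7.688,0.868) -> (-8.943,0.532) [heading=195, draw]
RT 321: heading 195 -> 234
FD 6.1: (-8.943,0.532) -> (-12.529,-4.403) [heading=234, draw]
RT 32: heading 234 -> 202
LT 120: heading 202 -> 322
PD: pen down
LT 150: heading 322 -> 112
RT 60: heading 112 -> 52
FD 7.9: (-12.529,-4.403) -> (-7.665,1.822) [heading=52, draw]
Final: pos=(-7.665,1.822), heading=52, 4 segment(s) drawn

Start position: (4, 4)
Final position: (-7.665, 1.822)
Distance = 11.867; >= 1e-6 -> NOT closed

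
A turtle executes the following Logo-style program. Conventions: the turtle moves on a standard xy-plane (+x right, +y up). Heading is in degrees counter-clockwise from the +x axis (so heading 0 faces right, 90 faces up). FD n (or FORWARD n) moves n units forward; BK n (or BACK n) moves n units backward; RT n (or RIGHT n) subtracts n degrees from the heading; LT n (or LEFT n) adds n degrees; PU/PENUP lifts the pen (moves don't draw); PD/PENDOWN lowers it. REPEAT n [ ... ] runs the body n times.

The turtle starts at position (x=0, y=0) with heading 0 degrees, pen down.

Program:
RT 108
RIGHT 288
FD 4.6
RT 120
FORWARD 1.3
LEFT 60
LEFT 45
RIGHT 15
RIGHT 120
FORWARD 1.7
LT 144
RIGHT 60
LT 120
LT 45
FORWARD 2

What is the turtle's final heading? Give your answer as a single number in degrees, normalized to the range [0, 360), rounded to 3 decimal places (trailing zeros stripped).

Executing turtle program step by step:
Start: pos=(0,0), heading=0, pen down
RT 108: heading 0 -> 252
RT 288: heading 252 -> 324
FD 4.6: (0,0) -> (3.721,-2.704) [heading=324, draw]
RT 120: heading 324 -> 204
FD 1.3: (3.721,-2.704) -> (2.534,-3.233) [heading=204, draw]
LT 60: heading 204 -> 264
LT 45: heading 264 -> 309
RT 15: heading 309 -> 294
RT 120: heading 294 -> 174
FD 1.7: (2.534,-3.233) -> (0.843,-3.055) [heading=174, draw]
LT 144: heading 174 -> 318
RT 60: heading 318 -> 258
LT 120: heading 258 -> 18
LT 45: heading 18 -> 63
FD 2: (0.843,-3.055) -> (1.751,-1.273) [heading=63, draw]
Final: pos=(1.751,-1.273), heading=63, 4 segment(s) drawn

Answer: 63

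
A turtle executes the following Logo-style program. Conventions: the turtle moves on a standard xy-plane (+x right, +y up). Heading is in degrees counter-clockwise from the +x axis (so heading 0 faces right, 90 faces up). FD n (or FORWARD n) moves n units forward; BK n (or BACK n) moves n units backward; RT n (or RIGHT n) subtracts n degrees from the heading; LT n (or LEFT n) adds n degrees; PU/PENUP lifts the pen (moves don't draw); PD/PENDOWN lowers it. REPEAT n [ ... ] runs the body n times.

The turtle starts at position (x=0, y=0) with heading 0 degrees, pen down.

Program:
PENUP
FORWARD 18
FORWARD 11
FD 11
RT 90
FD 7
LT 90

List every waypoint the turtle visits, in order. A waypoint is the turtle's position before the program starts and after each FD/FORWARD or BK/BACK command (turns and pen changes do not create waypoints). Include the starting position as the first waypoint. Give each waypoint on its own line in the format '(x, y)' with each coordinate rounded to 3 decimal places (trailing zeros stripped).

Executing turtle program step by step:
Start: pos=(0,0), heading=0, pen down
PU: pen up
FD 18: (0,0) -> (18,0) [heading=0, move]
FD 11: (18,0) -> (29,0) [heading=0, move]
FD 11: (29,0) -> (40,0) [heading=0, move]
RT 90: heading 0 -> 270
FD 7: (40,0) -> (40,-7) [heading=270, move]
LT 90: heading 270 -> 0
Final: pos=(40,-7), heading=0, 0 segment(s) drawn
Waypoints (5 total):
(0, 0)
(18, 0)
(29, 0)
(40, 0)
(40, -7)

Answer: (0, 0)
(18, 0)
(29, 0)
(40, 0)
(40, -7)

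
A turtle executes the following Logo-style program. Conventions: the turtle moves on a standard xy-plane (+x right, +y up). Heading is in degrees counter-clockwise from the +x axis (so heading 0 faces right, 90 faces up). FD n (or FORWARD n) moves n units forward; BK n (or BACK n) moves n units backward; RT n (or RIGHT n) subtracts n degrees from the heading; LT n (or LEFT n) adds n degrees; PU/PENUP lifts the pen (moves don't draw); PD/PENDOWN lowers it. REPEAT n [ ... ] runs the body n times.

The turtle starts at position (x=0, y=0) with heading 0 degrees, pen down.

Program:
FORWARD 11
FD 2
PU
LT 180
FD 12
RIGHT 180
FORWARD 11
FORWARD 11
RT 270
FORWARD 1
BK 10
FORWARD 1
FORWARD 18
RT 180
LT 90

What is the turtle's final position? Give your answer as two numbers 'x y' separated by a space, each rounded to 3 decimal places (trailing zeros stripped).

Executing turtle program step by step:
Start: pos=(0,0), heading=0, pen down
FD 11: (0,0) -> (11,0) [heading=0, draw]
FD 2: (11,0) -> (13,0) [heading=0, draw]
PU: pen up
LT 180: heading 0 -> 180
FD 12: (13,0) -> (1,0) [heading=180, move]
RT 180: heading 180 -> 0
FD 11: (1,0) -> (12,0) [heading=0, move]
FD 11: (12,0) -> (23,0) [heading=0, move]
RT 270: heading 0 -> 90
FD 1: (23,0) -> (23,1) [heading=90, move]
BK 10: (23,1) -> (23,-9) [heading=90, move]
FD 1: (23,-9) -> (23,-8) [heading=90, move]
FD 18: (23,-8) -> (23,10) [heading=90, move]
RT 180: heading 90 -> 270
LT 90: heading 270 -> 0
Final: pos=(23,10), heading=0, 2 segment(s) drawn

Answer: 23 10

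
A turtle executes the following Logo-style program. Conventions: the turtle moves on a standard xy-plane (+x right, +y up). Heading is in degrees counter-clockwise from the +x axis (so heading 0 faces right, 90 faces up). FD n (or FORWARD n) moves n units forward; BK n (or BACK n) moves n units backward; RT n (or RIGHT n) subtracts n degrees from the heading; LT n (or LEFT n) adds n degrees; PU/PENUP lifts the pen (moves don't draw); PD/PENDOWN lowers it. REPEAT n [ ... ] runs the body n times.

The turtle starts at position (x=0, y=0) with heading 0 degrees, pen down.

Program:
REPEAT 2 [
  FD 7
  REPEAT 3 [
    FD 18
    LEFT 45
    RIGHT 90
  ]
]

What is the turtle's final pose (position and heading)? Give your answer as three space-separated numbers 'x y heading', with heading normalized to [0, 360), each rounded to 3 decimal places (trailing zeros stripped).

Answer: -10.678 -35.678 90

Derivation:
Executing turtle program step by step:
Start: pos=(0,0), heading=0, pen down
REPEAT 2 [
  -- iteration 1/2 --
  FD 7: (0,0) -> (7,0) [heading=0, draw]
  REPEAT 3 [
    -- iteration 1/3 --
    FD 18: (7,0) -> (25,0) [heading=0, draw]
    LT 45: heading 0 -> 45
    RT 90: heading 45 -> 315
    -- iteration 2/3 --
    FD 18: (25,0) -> (37.728,-12.728) [heading=315, draw]
    LT 45: heading 315 -> 0
    RT 90: heading 0 -> 270
    -- iteration 3/3 --
    FD 18: (37.728,-12.728) -> (37.728,-30.728) [heading=270, draw]
    LT 45: heading 270 -> 315
    RT 90: heading 315 -> 225
  ]
  -- iteration 2/2 --
  FD 7: (37.728,-30.728) -> (32.778,-35.678) [heading=225, draw]
  REPEAT 3 [
    -- iteration 1/3 --
    FD 18: (32.778,-35.678) -> (20.05,-48.406) [heading=225, draw]
    LT 45: heading 225 -> 270
    RT 90: heading 270 -> 180
    -- iteration 2/3 --
    FD 18: (20.05,-48.406) -> (2.05,-48.406) [heading=180, draw]
    LT 45: heading 180 -> 225
    RT 90: heading 225 -> 135
    -- iteration 3/3 --
    FD 18: (2.05,-48.406) -> (-10.678,-35.678) [heading=135, draw]
    LT 45: heading 135 -> 180
    RT 90: heading 180 -> 90
  ]
]
Final: pos=(-10.678,-35.678), heading=90, 8 segment(s) drawn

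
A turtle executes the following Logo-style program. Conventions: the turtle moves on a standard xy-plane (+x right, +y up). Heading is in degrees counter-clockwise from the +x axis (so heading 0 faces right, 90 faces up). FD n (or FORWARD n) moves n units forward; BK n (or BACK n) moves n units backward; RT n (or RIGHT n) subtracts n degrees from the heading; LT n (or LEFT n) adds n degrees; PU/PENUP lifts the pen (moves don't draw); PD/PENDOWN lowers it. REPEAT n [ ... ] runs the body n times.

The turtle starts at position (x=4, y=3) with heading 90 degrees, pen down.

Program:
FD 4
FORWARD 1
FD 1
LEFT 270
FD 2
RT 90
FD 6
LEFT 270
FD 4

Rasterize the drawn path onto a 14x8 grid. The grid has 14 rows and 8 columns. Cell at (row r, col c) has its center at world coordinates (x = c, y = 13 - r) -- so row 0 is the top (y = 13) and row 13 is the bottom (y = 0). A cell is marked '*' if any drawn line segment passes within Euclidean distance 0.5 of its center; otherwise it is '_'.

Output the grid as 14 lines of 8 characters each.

Answer: ________
________
________
________
____***_
____*_*_
____*_*_
____*_*_
____*_*_
____*_*_
__*****_
________
________
________

Derivation:
Segment 0: (4,3) -> (4,7)
Segment 1: (4,7) -> (4,8)
Segment 2: (4,8) -> (4,9)
Segment 3: (4,9) -> (6,9)
Segment 4: (6,9) -> (6,3)
Segment 5: (6,3) -> (2,3)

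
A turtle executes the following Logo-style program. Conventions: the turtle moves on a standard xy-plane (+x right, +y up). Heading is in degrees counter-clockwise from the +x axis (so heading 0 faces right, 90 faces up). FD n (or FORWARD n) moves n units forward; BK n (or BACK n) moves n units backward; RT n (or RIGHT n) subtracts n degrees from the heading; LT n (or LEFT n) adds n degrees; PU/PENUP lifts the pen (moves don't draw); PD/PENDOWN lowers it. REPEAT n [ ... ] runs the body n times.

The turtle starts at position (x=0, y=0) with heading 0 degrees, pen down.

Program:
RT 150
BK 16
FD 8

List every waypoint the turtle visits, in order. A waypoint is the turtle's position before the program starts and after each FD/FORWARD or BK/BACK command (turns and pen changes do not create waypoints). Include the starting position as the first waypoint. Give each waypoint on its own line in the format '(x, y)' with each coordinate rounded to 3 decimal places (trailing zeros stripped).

Executing turtle program step by step:
Start: pos=(0,0), heading=0, pen down
RT 150: heading 0 -> 210
BK 16: (0,0) -> (13.856,8) [heading=210, draw]
FD 8: (13.856,8) -> (6.928,4) [heading=210, draw]
Final: pos=(6.928,4), heading=210, 2 segment(s) drawn
Waypoints (3 total):
(0, 0)
(13.856, 8)
(6.928, 4)

Answer: (0, 0)
(13.856, 8)
(6.928, 4)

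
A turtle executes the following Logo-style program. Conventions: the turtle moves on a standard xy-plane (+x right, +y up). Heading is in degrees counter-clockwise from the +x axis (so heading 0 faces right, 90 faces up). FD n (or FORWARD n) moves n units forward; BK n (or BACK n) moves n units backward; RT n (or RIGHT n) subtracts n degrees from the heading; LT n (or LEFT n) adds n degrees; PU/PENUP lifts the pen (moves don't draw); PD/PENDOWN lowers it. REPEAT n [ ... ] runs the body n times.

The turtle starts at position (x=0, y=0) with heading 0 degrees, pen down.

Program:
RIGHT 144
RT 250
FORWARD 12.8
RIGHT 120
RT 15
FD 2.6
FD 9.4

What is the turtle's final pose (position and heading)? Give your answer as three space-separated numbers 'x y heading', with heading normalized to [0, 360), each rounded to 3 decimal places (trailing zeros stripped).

Executing turtle program step by step:
Start: pos=(0,0), heading=0, pen down
RT 144: heading 0 -> 216
RT 250: heading 216 -> 326
FD 12.8: (0,0) -> (10.612,-7.158) [heading=326, draw]
RT 120: heading 326 -> 206
RT 15: heading 206 -> 191
FD 2.6: (10.612,-7.158) -> (8.059,-7.654) [heading=191, draw]
FD 9.4: (8.059,-7.654) -> (-1.168,-9.447) [heading=191, draw]
Final: pos=(-1.168,-9.447), heading=191, 3 segment(s) drawn

Answer: -1.168 -9.447 191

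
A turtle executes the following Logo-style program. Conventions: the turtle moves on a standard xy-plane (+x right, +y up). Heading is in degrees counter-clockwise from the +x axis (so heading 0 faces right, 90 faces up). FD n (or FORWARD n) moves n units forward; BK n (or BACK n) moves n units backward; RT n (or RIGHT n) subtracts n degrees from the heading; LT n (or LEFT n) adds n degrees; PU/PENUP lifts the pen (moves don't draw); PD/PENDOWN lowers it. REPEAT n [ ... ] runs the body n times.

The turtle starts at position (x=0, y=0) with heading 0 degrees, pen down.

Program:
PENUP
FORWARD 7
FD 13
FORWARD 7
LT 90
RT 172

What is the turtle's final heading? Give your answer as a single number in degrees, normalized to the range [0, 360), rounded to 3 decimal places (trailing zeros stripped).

Executing turtle program step by step:
Start: pos=(0,0), heading=0, pen down
PU: pen up
FD 7: (0,0) -> (7,0) [heading=0, move]
FD 13: (7,0) -> (20,0) [heading=0, move]
FD 7: (20,0) -> (27,0) [heading=0, move]
LT 90: heading 0 -> 90
RT 172: heading 90 -> 278
Final: pos=(27,0), heading=278, 0 segment(s) drawn

Answer: 278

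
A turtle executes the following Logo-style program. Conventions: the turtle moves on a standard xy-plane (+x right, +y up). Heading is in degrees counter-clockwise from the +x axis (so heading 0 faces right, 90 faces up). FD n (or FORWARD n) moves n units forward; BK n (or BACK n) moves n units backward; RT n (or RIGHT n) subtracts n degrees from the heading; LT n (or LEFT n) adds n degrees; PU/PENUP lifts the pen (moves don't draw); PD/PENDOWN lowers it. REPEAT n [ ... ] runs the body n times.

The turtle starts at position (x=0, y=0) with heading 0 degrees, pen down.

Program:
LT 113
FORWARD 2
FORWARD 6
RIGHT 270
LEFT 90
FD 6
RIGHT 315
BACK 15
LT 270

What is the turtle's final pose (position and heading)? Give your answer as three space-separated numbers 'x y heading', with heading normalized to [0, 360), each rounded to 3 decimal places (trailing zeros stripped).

Answer: -14.689 7.46 248

Derivation:
Executing turtle program step by step:
Start: pos=(0,0), heading=0, pen down
LT 113: heading 0 -> 113
FD 2: (0,0) -> (-0.781,1.841) [heading=113, draw]
FD 6: (-0.781,1.841) -> (-3.126,7.364) [heading=113, draw]
RT 270: heading 113 -> 203
LT 90: heading 203 -> 293
FD 6: (-3.126,7.364) -> (-0.781,1.841) [heading=293, draw]
RT 315: heading 293 -> 338
BK 15: (-0.781,1.841) -> (-14.689,7.46) [heading=338, draw]
LT 270: heading 338 -> 248
Final: pos=(-14.689,7.46), heading=248, 4 segment(s) drawn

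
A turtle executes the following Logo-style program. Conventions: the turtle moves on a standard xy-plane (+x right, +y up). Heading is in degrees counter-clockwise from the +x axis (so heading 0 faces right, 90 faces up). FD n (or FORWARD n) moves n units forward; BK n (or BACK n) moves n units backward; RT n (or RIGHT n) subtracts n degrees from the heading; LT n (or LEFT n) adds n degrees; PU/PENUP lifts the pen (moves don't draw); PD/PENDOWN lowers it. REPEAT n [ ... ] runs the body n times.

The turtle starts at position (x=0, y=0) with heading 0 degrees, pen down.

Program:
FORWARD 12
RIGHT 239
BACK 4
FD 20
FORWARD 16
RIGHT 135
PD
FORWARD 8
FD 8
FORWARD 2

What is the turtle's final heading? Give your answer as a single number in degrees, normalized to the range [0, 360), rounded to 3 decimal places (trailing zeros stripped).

Executing turtle program step by step:
Start: pos=(0,0), heading=0, pen down
FD 12: (0,0) -> (12,0) [heading=0, draw]
RT 239: heading 0 -> 121
BK 4: (12,0) -> (14.06,-3.429) [heading=121, draw]
FD 20: (14.06,-3.429) -> (3.759,13.715) [heading=121, draw]
FD 16: (3.759,13.715) -> (-4.481,27.429) [heading=121, draw]
RT 135: heading 121 -> 346
PD: pen down
FD 8: (-4.481,27.429) -> (3.281,25.494) [heading=346, draw]
FD 8: (3.281,25.494) -> (11.044,23.559) [heading=346, draw]
FD 2: (11.044,23.559) -> (12.984,23.075) [heading=346, draw]
Final: pos=(12.984,23.075), heading=346, 7 segment(s) drawn

Answer: 346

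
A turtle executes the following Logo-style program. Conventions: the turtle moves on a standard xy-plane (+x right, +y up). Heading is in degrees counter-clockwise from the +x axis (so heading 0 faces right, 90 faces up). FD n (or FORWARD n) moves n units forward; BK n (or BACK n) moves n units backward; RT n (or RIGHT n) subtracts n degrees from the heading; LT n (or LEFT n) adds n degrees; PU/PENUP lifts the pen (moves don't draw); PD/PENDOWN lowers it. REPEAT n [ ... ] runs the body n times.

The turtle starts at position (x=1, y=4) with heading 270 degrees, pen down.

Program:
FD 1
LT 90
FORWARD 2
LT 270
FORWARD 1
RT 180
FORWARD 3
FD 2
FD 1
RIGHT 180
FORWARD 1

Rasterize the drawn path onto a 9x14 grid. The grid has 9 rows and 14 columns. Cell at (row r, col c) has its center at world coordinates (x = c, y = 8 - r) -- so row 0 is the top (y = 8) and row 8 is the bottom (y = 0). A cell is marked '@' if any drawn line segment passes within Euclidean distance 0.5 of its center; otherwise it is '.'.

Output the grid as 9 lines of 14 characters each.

Segment 0: (1,4) -> (1,3)
Segment 1: (1,3) -> (3,3)
Segment 2: (3,3) -> (3,2)
Segment 3: (3,2) -> (3,5)
Segment 4: (3,5) -> (3,7)
Segment 5: (3,7) -> (3,8)
Segment 6: (3,8) -> (3,7)

Answer: ...@..........
...@..........
...@..........
...@..........
.@.@..........
.@@@..........
...@..........
..............
..............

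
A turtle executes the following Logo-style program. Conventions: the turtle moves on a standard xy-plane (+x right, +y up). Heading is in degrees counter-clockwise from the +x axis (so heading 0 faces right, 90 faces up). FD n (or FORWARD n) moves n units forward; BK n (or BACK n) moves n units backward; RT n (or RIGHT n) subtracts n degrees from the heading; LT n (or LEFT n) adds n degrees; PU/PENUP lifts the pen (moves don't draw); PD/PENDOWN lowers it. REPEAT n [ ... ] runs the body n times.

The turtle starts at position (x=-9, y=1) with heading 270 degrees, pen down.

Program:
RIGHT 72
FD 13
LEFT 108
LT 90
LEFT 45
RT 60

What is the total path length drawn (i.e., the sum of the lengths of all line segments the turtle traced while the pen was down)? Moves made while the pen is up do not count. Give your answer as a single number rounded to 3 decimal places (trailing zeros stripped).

Answer: 13

Derivation:
Executing turtle program step by step:
Start: pos=(-9,1), heading=270, pen down
RT 72: heading 270 -> 198
FD 13: (-9,1) -> (-21.364,-3.017) [heading=198, draw]
LT 108: heading 198 -> 306
LT 90: heading 306 -> 36
LT 45: heading 36 -> 81
RT 60: heading 81 -> 21
Final: pos=(-21.364,-3.017), heading=21, 1 segment(s) drawn

Segment lengths:
  seg 1: (-9,1) -> (-21.364,-3.017), length = 13
Total = 13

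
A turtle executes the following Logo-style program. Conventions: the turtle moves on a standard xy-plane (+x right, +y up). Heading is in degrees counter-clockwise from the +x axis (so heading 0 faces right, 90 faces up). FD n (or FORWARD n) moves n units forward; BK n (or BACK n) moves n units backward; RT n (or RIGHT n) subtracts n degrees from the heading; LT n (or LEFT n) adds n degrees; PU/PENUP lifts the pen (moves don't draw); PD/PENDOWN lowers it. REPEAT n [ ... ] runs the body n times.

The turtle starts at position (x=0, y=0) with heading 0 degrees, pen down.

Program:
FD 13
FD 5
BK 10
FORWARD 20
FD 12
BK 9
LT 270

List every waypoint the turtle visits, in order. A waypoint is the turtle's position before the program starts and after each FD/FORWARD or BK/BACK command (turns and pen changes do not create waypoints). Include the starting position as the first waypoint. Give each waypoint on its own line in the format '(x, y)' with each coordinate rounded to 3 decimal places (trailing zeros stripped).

Answer: (0, 0)
(13, 0)
(18, 0)
(8, 0)
(28, 0)
(40, 0)
(31, 0)

Derivation:
Executing turtle program step by step:
Start: pos=(0,0), heading=0, pen down
FD 13: (0,0) -> (13,0) [heading=0, draw]
FD 5: (13,0) -> (18,0) [heading=0, draw]
BK 10: (18,0) -> (8,0) [heading=0, draw]
FD 20: (8,0) -> (28,0) [heading=0, draw]
FD 12: (28,0) -> (40,0) [heading=0, draw]
BK 9: (40,0) -> (31,0) [heading=0, draw]
LT 270: heading 0 -> 270
Final: pos=(31,0), heading=270, 6 segment(s) drawn
Waypoints (7 total):
(0, 0)
(13, 0)
(18, 0)
(8, 0)
(28, 0)
(40, 0)
(31, 0)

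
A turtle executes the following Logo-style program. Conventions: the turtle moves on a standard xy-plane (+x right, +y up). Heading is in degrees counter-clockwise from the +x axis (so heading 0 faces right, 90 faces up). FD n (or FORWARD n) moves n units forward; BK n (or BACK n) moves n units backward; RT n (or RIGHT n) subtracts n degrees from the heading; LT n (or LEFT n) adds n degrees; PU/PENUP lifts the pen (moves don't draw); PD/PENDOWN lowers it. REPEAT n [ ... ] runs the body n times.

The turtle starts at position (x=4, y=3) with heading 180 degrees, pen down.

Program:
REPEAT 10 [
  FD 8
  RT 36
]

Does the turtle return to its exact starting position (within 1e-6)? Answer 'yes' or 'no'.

Answer: yes

Derivation:
Executing turtle program step by step:
Start: pos=(4,3), heading=180, pen down
REPEAT 10 [
  -- iteration 1/10 --
  FD 8: (4,3) -> (-4,3) [heading=180, draw]
  RT 36: heading 180 -> 144
  -- iteration 2/10 --
  FD 8: (-4,3) -> (-10.472,7.702) [heading=144, draw]
  RT 36: heading 144 -> 108
  -- iteration 3/10 --
  FD 8: (-10.472,7.702) -> (-12.944,15.311) [heading=108, draw]
  RT 36: heading 108 -> 72
  -- iteration 4/10 --
  FD 8: (-12.944,15.311) -> (-10.472,22.919) [heading=72, draw]
  RT 36: heading 72 -> 36
  -- iteration 5/10 --
  FD 8: (-10.472,22.919) -> (-4,27.621) [heading=36, draw]
  RT 36: heading 36 -> 0
  -- iteration 6/10 --
  FD 8: (-4,27.621) -> (4,27.621) [heading=0, draw]
  RT 36: heading 0 -> 324
  -- iteration 7/10 --
  FD 8: (4,27.621) -> (10.472,22.919) [heading=324, draw]
  RT 36: heading 324 -> 288
  -- iteration 8/10 --
  FD 8: (10.472,22.919) -> (12.944,15.311) [heading=288, draw]
  RT 36: heading 288 -> 252
  -- iteration 9/10 --
  FD 8: (12.944,15.311) -> (10.472,7.702) [heading=252, draw]
  RT 36: heading 252 -> 216
  -- iteration 10/10 --
  FD 8: (10.472,7.702) -> (4,3) [heading=216, draw]
  RT 36: heading 216 -> 180
]
Final: pos=(4,3), heading=180, 10 segment(s) drawn

Start position: (4, 3)
Final position: (4, 3)
Distance = 0; < 1e-6 -> CLOSED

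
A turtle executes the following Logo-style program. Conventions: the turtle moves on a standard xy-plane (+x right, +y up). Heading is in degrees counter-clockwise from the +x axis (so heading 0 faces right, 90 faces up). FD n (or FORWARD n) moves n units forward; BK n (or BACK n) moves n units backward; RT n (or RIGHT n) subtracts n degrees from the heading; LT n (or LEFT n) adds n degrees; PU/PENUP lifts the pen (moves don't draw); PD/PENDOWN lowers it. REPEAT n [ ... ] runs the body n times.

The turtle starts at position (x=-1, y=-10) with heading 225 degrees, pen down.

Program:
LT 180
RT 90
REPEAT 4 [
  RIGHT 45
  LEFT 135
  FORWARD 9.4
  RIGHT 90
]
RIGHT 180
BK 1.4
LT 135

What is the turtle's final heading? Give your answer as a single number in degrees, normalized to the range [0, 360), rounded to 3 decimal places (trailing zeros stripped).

Executing turtle program step by step:
Start: pos=(-1,-10), heading=225, pen down
LT 180: heading 225 -> 45
RT 90: heading 45 -> 315
REPEAT 4 [
  -- iteration 1/4 --
  RT 45: heading 315 -> 270
  LT 135: heading 270 -> 45
  FD 9.4: (-1,-10) -> (5.647,-3.353) [heading=45, draw]
  RT 90: heading 45 -> 315
  -- iteration 2/4 --
  RT 45: heading 315 -> 270
  LT 135: heading 270 -> 45
  FD 9.4: (5.647,-3.353) -> (12.294,3.294) [heading=45, draw]
  RT 90: heading 45 -> 315
  -- iteration 3/4 --
  RT 45: heading 315 -> 270
  LT 135: heading 270 -> 45
  FD 9.4: (12.294,3.294) -> (18.94,9.94) [heading=45, draw]
  RT 90: heading 45 -> 315
  -- iteration 4/4 --
  RT 45: heading 315 -> 270
  LT 135: heading 270 -> 45
  FD 9.4: (18.94,9.94) -> (25.587,16.587) [heading=45, draw]
  RT 90: heading 45 -> 315
]
RT 180: heading 315 -> 135
BK 1.4: (25.587,16.587) -> (26.577,15.597) [heading=135, draw]
LT 135: heading 135 -> 270
Final: pos=(26.577,15.597), heading=270, 5 segment(s) drawn

Answer: 270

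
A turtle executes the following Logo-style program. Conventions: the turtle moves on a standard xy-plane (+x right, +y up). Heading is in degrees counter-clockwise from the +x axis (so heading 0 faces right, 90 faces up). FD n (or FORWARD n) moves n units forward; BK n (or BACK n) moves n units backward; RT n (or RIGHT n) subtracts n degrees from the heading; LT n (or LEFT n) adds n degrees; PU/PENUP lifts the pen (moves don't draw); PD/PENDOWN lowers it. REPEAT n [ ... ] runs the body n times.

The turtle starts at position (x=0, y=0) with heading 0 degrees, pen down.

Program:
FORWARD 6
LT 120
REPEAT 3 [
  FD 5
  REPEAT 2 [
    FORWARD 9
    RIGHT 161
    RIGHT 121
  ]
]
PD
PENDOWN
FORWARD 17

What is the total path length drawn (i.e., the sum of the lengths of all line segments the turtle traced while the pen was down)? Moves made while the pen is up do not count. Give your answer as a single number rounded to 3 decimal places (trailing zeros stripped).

Answer: 92

Derivation:
Executing turtle program step by step:
Start: pos=(0,0), heading=0, pen down
FD 6: (0,0) -> (6,0) [heading=0, draw]
LT 120: heading 0 -> 120
REPEAT 3 [
  -- iteration 1/3 --
  FD 5: (6,0) -> (3.5,4.33) [heading=120, draw]
  REPEAT 2 [
    -- iteration 1/2 --
    FD 9: (3.5,4.33) -> (-1,12.124) [heading=120, draw]
    RT 161: heading 120 -> 319
    RT 121: heading 319 -> 198
    -- iteration 2/2 --
    FD 9: (-1,12.124) -> (-9.56,9.343) [heading=198, draw]
    RT 161: heading 198 -> 37
    RT 121: heading 37 -> 276
  ]
  -- iteration 2/3 --
  FD 5: (-9.56,9.343) -> (-9.037,4.371) [heading=276, draw]
  REPEAT 2 [
    -- iteration 1/2 --
    FD 9: (-9.037,4.371) -> (-8.096,-4.58) [heading=276, draw]
    RT 161: heading 276 -> 115
    RT 121: heading 115 -> 354
    -- iteration 2/2 --
    FD 9: (-8.096,-4.58) -> (0.855,-5.521) [heading=354, draw]
    RT 161: heading 354 -> 193
    RT 121: heading 193 -> 72
  ]
  -- iteration 3/3 --
  FD 5: (0.855,-5.521) -> (2.4,-0.766) [heading=72, draw]
  REPEAT 2 [
    -- iteration 1/2 --
    FD 9: (2.4,-0.766) -> (5.181,7.794) [heading=72, draw]
    RT 161: heading 72 -> 271
    RT 121: heading 271 -> 150
    -- iteration 2/2 --
    FD 9: (5.181,7.794) -> (-2.613,12.294) [heading=150, draw]
    RT 161: heading 150 -> 349
    RT 121: heading 349 -> 228
  ]
]
PD: pen down
PD: pen down
FD 17: (-2.613,12.294) -> (-13.989,-0.34) [heading=228, draw]
Final: pos=(-13.989,-0.34), heading=228, 11 segment(s) drawn

Segment lengths:
  seg 1: (0,0) -> (6,0), length = 6
  seg 2: (6,0) -> (3.5,4.33), length = 5
  seg 3: (3.5,4.33) -> (-1,12.124), length = 9
  seg 4: (-1,12.124) -> (-9.56,9.343), length = 9
  seg 5: (-9.56,9.343) -> (-9.037,4.371), length = 5
  seg 6: (-9.037,4.371) -> (-8.096,-4.58), length = 9
  seg 7: (-8.096,-4.58) -> (0.855,-5.521), length = 9
  seg 8: (0.855,-5.521) -> (2.4,-0.766), length = 5
  seg 9: (2.4,-0.766) -> (5.181,7.794), length = 9
  seg 10: (5.181,7.794) -> (-2.613,12.294), length = 9
  seg 11: (-2.613,12.294) -> (-13.989,-0.34), length = 17
Total = 92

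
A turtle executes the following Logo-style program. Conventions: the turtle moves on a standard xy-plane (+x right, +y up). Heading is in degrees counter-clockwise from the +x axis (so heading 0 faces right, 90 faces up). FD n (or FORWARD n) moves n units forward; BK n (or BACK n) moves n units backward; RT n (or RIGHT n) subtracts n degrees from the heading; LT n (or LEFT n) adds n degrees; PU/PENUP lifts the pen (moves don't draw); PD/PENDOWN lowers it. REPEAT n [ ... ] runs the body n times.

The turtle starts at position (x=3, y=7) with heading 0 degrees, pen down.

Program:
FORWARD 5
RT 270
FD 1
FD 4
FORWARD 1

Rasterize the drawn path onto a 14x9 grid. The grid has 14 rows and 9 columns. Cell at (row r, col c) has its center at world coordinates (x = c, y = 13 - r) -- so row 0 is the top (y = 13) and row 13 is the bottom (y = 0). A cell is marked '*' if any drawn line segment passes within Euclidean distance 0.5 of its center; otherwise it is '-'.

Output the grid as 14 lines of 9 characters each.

Answer: --------*
--------*
--------*
--------*
--------*
--------*
---******
---------
---------
---------
---------
---------
---------
---------

Derivation:
Segment 0: (3,7) -> (8,7)
Segment 1: (8,7) -> (8,8)
Segment 2: (8,8) -> (8,12)
Segment 3: (8,12) -> (8,13)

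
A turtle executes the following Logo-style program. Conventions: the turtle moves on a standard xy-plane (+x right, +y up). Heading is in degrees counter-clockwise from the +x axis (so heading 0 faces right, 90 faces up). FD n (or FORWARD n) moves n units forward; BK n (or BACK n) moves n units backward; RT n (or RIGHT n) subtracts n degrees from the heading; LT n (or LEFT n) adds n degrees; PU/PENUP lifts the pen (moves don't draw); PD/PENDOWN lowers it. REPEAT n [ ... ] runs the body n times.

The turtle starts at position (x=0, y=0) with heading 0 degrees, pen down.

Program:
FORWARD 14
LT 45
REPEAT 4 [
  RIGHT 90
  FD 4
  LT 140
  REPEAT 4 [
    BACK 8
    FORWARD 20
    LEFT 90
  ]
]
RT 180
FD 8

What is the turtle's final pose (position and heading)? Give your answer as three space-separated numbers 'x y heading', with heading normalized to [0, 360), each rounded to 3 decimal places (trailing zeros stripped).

Answer: 25.453 11.911 65

Derivation:
Executing turtle program step by step:
Start: pos=(0,0), heading=0, pen down
FD 14: (0,0) -> (14,0) [heading=0, draw]
LT 45: heading 0 -> 45
REPEAT 4 [
  -- iteration 1/4 --
  RT 90: heading 45 -> 315
  FD 4: (14,0) -> (16.828,-2.828) [heading=315, draw]
  LT 140: heading 315 -> 95
  REPEAT 4 [
    -- iteration 1/4 --
    BK 8: (16.828,-2.828) -> (17.526,-10.798) [heading=95, draw]
    FD 20: (17.526,-10.798) -> (15.783,9.126) [heading=95, draw]
    LT 90: heading 95 -> 185
    -- iteration 2/4 --
    BK 8: (15.783,9.126) -> (23.752,9.823) [heading=185, draw]
    FD 20: (23.752,9.823) -> (3.828,8.08) [heading=185, draw]
    LT 90: heading 185 -> 275
    -- iteration 3/4 --
    BK 8: (3.828,8.08) -> (3.131,16.05) [heading=275, draw]
    FD 20: (3.131,16.05) -> (4.874,-3.874) [heading=275, draw]
    LT 90: heading 275 -> 5
    -- iteration 4/4 --
    BK 8: (4.874,-3.874) -> (-3.095,-4.572) [heading=5, draw]
    FD 20: (-3.095,-4.572) -> (16.828,-2.828) [heading=5, draw]
    LT 90: heading 5 -> 95
  ]
  -- iteration 2/4 --
  RT 90: heading 95 -> 5
  FD 4: (16.828,-2.828) -> (20.813,-2.48) [heading=5, draw]
  LT 140: heading 5 -> 145
  REPEAT 4 [
    -- iteration 1/4 --
    BK 8: (20.813,-2.48) -> (27.366,-7.068) [heading=145, draw]
    FD 20: (27.366,-7.068) -> (10.983,4.403) [heading=145, draw]
    LT 90: heading 145 -> 235
    -- iteration 2/4 --
    BK 8: (10.983,4.403) -> (15.572,10.956) [heading=235, draw]
    FD 20: (15.572,10.956) -> (4.1,-5.427) [heading=235, draw]
    LT 90: heading 235 -> 325
    -- iteration 3/4 --
    BK 8: (4.1,-5.427) -> (-2.453,-0.838) [heading=325, draw]
    FD 20: (-2.453,-0.838) -> (13.93,-12.31) [heading=325, draw]
    LT 90: heading 325 -> 55
    -- iteration 4/4 --
    BK 8: (13.93,-12.31) -> (9.342,-18.863) [heading=55, draw]
    FD 20: (9.342,-18.863) -> (20.813,-2.48) [heading=55, draw]
    LT 90: heading 55 -> 145
  ]
  -- iteration 3/4 --
  RT 90: heading 145 -> 55
  FD 4: (20.813,-2.48) -> (23.108,0.797) [heading=55, draw]
  LT 140: heading 55 -> 195
  REPEAT 4 [
    -- iteration 1/4 --
    BK 8: (23.108,0.797) -> (30.835,2.867) [heading=195, draw]
    FD 20: (30.835,2.867) -> (11.516,-2.309) [heading=195, draw]
    LT 90: heading 195 -> 285
    -- iteration 2/4 --
    BK 8: (11.516,-2.309) -> (9.446,5.418) [heading=285, draw]
    FD 20: (9.446,5.418) -> (14.622,-13.9) [heading=285, draw]
    LT 90: heading 285 -> 15
    -- iteration 3/4 --
    BK 8: (14.622,-13.9) -> (6.895,-15.971) [heading=15, draw]
    FD 20: (6.895,-15.971) -> (26.213,-10.794) [heading=15, draw]
    LT 90: heading 15 -> 105
    -- iteration 4/4 --
    BK 8: (26.213,-10.794) -> (28.284,-18.522) [heading=105, draw]
    FD 20: (28.284,-18.522) -> (23.108,0.797) [heading=105, draw]
    LT 90: heading 105 -> 195
  ]
  -- iteration 4/4 --
  RT 90: heading 195 -> 105
  FD 4: (23.108,0.797) -> (22.072,4.661) [heading=105, draw]
  LT 140: heading 105 -> 245
  REPEAT 4 [
    -- iteration 1/4 --
    BK 8: (22.072,4.661) -> (25.453,11.911) [heading=245, draw]
    FD 20: (25.453,11.911) -> (17.001,-6.215) [heading=245, draw]
    LT 90: heading 245 -> 335
    -- iteration 2/4 --
    BK 8: (17.001,-6.215) -> (9.75,-2.834) [heading=335, draw]
    FD 20: (9.75,-2.834) -> (27.877,-11.287) [heading=335, draw]
    LT 90: heading 335 -> 65
    -- iteration 3/4 --
    BK 8: (27.877,-11.287) -> (24.496,-18.537) [heading=65, draw]
    FD 20: (24.496,-18.537) -> (32.948,-0.411) [heading=65, draw]
    LT 90: heading 65 -> 155
    -- iteration 4/4 --
    BK 8: (32.948,-0.411) -> (40.198,-3.792) [heading=155, draw]
    FD 20: (40.198,-3.792) -> (22.072,4.661) [heading=155, draw]
    LT 90: heading 155 -> 245
  ]
]
RT 180: heading 245 -> 65
FD 8: (22.072,4.661) -> (25.453,11.911) [heading=65, draw]
Final: pos=(25.453,11.911), heading=65, 38 segment(s) drawn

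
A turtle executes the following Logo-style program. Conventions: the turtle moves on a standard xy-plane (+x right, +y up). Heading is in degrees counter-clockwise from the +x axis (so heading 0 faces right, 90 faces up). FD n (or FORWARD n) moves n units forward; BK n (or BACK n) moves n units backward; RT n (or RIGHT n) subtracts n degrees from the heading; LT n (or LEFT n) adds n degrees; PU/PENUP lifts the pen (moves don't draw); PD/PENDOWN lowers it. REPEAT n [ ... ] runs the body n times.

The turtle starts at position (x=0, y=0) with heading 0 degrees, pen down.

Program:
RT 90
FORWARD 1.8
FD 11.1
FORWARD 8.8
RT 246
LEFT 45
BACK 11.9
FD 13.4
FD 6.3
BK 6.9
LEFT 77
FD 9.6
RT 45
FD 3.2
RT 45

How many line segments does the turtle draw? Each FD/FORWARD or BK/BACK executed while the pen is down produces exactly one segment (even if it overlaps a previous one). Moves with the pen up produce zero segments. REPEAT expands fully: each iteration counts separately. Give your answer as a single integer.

Executing turtle program step by step:
Start: pos=(0,0), heading=0, pen down
RT 90: heading 0 -> 270
FD 1.8: (0,0) -> (0,-1.8) [heading=270, draw]
FD 11.1: (0,-1.8) -> (0,-12.9) [heading=270, draw]
FD 8.8: (0,-12.9) -> (0,-21.7) [heading=270, draw]
RT 246: heading 270 -> 24
LT 45: heading 24 -> 69
BK 11.9: (0,-21.7) -> (-4.265,-32.81) [heading=69, draw]
FD 13.4: (-4.265,-32.81) -> (0.538,-20.3) [heading=69, draw]
FD 6.3: (0.538,-20.3) -> (2.795,-14.418) [heading=69, draw]
BK 6.9: (2.795,-14.418) -> (0.323,-20.86) [heading=69, draw]
LT 77: heading 69 -> 146
FD 9.6: (0.323,-20.86) -> (-7.636,-15.492) [heading=146, draw]
RT 45: heading 146 -> 101
FD 3.2: (-7.636,-15.492) -> (-8.247,-12.35) [heading=101, draw]
RT 45: heading 101 -> 56
Final: pos=(-8.247,-12.35), heading=56, 9 segment(s) drawn
Segments drawn: 9

Answer: 9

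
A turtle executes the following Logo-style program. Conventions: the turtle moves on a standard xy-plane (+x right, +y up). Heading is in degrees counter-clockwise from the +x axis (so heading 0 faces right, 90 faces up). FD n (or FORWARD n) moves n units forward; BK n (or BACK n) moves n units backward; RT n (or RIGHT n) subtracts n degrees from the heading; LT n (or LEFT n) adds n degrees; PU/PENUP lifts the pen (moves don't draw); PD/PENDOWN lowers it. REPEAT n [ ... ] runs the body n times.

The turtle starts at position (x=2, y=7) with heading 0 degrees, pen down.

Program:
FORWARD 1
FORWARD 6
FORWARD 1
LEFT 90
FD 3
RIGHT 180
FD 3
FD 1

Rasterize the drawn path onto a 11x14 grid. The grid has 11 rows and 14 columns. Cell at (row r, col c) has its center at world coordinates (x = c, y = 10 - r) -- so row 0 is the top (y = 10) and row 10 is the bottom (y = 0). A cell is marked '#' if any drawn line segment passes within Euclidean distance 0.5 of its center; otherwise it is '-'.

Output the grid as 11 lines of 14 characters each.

Segment 0: (2,7) -> (3,7)
Segment 1: (3,7) -> (9,7)
Segment 2: (9,7) -> (10,7)
Segment 3: (10,7) -> (10,10)
Segment 4: (10,10) -> (10,7)
Segment 5: (10,7) -> (10,6)

Answer: ----------#---
----------#---
----------#---
--#########---
----------#---
--------------
--------------
--------------
--------------
--------------
--------------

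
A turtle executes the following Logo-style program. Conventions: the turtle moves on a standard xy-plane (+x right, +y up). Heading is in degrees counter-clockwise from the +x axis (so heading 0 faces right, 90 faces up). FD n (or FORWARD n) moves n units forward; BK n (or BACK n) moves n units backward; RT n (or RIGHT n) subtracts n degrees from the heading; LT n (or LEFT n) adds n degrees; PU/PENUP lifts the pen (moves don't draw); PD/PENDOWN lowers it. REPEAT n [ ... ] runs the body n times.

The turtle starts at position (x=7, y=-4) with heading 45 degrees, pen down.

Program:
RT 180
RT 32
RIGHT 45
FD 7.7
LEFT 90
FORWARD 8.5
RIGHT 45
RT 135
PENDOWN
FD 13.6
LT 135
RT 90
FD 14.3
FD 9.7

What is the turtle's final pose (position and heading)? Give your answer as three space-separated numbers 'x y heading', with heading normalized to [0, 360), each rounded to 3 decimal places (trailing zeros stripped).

Answer: -2.226 27.79 103

Derivation:
Executing turtle program step by step:
Start: pos=(7,-4), heading=45, pen down
RT 180: heading 45 -> 225
RT 32: heading 225 -> 193
RT 45: heading 193 -> 148
FD 7.7: (7,-4) -> (0.47,0.08) [heading=148, draw]
LT 90: heading 148 -> 238
FD 8.5: (0.47,0.08) -> (-4.034,-7.128) [heading=238, draw]
RT 45: heading 238 -> 193
RT 135: heading 193 -> 58
PD: pen down
FD 13.6: (-4.034,-7.128) -> (3.173,4.405) [heading=58, draw]
LT 135: heading 58 -> 193
RT 90: heading 193 -> 103
FD 14.3: (3.173,4.405) -> (-0.044,18.339) [heading=103, draw]
FD 9.7: (-0.044,18.339) -> (-2.226,27.79) [heading=103, draw]
Final: pos=(-2.226,27.79), heading=103, 5 segment(s) drawn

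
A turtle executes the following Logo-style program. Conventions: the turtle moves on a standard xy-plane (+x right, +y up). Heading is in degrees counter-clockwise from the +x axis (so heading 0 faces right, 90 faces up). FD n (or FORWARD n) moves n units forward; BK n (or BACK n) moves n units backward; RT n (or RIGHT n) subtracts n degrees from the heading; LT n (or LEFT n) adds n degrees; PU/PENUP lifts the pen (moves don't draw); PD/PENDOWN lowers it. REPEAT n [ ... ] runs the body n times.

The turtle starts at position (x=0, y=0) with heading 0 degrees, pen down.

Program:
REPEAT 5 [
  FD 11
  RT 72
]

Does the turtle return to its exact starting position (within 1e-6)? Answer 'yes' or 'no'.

Executing turtle program step by step:
Start: pos=(0,0), heading=0, pen down
REPEAT 5 [
  -- iteration 1/5 --
  FD 11: (0,0) -> (11,0) [heading=0, draw]
  RT 72: heading 0 -> 288
  -- iteration 2/5 --
  FD 11: (11,0) -> (14.399,-10.462) [heading=288, draw]
  RT 72: heading 288 -> 216
  -- iteration 3/5 --
  FD 11: (14.399,-10.462) -> (5.5,-16.927) [heading=216, draw]
  RT 72: heading 216 -> 144
  -- iteration 4/5 --
  FD 11: (5.5,-16.927) -> (-3.399,-10.462) [heading=144, draw]
  RT 72: heading 144 -> 72
  -- iteration 5/5 --
  FD 11: (-3.399,-10.462) -> (0,0) [heading=72, draw]
  RT 72: heading 72 -> 0
]
Final: pos=(0,0), heading=0, 5 segment(s) drawn

Start position: (0, 0)
Final position: (0, 0)
Distance = 0; < 1e-6 -> CLOSED

Answer: yes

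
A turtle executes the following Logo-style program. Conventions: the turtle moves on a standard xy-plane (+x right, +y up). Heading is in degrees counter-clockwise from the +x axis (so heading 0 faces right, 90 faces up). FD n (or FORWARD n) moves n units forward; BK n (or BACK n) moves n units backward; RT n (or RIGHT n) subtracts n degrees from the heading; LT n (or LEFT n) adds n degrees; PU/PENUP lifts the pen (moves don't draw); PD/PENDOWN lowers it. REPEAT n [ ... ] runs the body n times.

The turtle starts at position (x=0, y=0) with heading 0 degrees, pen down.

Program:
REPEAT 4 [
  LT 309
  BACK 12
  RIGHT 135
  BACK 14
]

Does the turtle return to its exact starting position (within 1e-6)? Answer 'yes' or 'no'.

Executing turtle program step by step:
Start: pos=(0,0), heading=0, pen down
REPEAT 4 [
  -- iteration 1/4 --
  LT 309: heading 0 -> 309
  BK 12: (0,0) -> (-7.552,9.326) [heading=309, draw]
  RT 135: heading 309 -> 174
  BK 14: (-7.552,9.326) -> (6.371,7.862) [heading=174, draw]
  -- iteration 2/4 --
  LT 309: heading 174 -> 123
  BK 12: (6.371,7.862) -> (12.907,-2.202) [heading=123, draw]
  RT 135: heading 123 -> 348
  BK 14: (12.907,-2.202) -> (-0.787,0.709) [heading=348, draw]
  -- iteration 3/4 --
  LT 309: heading 348 -> 297
  BK 12: (-0.787,0.709) -> (-6.235,11.401) [heading=297, draw]
  RT 135: heading 297 -> 162
  BK 14: (-6.235,11.401) -> (7.08,7.075) [heading=162, draw]
  -- iteration 4/4 --
  LT 309: heading 162 -> 111
  BK 12: (7.08,7.075) -> (11.38,-4.128) [heading=111, draw]
  RT 135: heading 111 -> 336
  BK 14: (11.38,-4.128) -> (-1.409,1.566) [heading=336, draw]
]
Final: pos=(-1.409,1.566), heading=336, 8 segment(s) drawn

Start position: (0, 0)
Final position: (-1.409, 1.566)
Distance = 2.107; >= 1e-6 -> NOT closed

Answer: no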